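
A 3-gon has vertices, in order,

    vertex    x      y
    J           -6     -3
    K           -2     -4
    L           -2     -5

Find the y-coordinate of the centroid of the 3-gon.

Apply the surveyor's formula. First the cross-terms c_i = x_i·y_{i+1} − x_{i+1}·y_i:
  18, 2, -24  ⇒  2A = -4, A = -2.
Then Σ (y_i + y_{i+1})·c_i = 48, so ȳ = 48 / (6·(-2)) = -4.

-4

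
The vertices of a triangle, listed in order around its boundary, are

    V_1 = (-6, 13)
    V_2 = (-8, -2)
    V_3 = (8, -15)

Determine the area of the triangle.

133

Apply the shoelace formula: 2A = Σ (x_i·y_{i+1} − x_{i+1}·y_i), indices taken mod 3.
Cross-terms: 116, 136, 14  ⇒  Σ = 266
Area = |Σ|/2 = 133.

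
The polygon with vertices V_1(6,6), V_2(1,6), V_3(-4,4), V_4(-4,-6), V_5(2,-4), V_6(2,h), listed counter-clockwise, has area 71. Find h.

Write out the shoelace sum; only the two edges meeting at V_6 involve h:
2·Area = [(2·h − 2·(-4)) + (2·6 − 6·h)] + 126
       = -4·h + 146 = 142
⇒ h = 1.

1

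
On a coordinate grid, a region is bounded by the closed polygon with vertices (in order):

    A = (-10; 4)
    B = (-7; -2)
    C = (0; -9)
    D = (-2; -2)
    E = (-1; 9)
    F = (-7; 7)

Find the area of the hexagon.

85.5

Apply the shoelace (surveyor's) formula: 2A = Σ (x_i·y_{i+1} − x_{i+1}·y_i), indices taken mod 6.
A→B: (-10)(-2) − (-7)(4) = 48
B→C: (-7)(-9) − (0)(-2) = 63
C→D: (0)(-2) − (-2)(-9) = -18
D→E: (-2)(9) − (-1)(-2) = -20
E→F: (-1)(7) − (-7)(9) = 56
F→A: (-7)(4) − (-10)(7) = 42
Σ = 171
Area = |Σ|/2 = 85.5.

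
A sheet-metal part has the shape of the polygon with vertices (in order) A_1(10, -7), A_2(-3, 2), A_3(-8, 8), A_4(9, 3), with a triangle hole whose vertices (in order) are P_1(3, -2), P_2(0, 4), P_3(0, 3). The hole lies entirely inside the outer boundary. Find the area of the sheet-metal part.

97.5

Outer boundary:
A_1→A_2: (10)(2) − (-3)(-7) = -1
A_2→A_3: (-3)(8) − (-8)(2) = -8
A_3→A_4: (-8)(3) − (9)(8) = -96
A_4→A_1: (9)(-7) − (10)(3) = -93
Σ = -198
Area = |Σ|/2 = 99.
Hole:
Σ = (12) + (0) + (-9) = 3
Area = |Σ|/2 = 1.5.
Net area = 99 − 1.5 = 97.5.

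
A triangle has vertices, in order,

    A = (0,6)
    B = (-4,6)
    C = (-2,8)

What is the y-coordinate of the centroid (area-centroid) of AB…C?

20/3

Apply the surveyor's formula. First the cross-terms c_i = x_i·y_{i+1} − x_{i+1}·y_i:
  24, -20, -12  ⇒  2A = -8, A = -4.
Then Σ (y_i + y_{i+1})·c_i = -160, so ȳ = -160 / (6·(-4)) = 20/3.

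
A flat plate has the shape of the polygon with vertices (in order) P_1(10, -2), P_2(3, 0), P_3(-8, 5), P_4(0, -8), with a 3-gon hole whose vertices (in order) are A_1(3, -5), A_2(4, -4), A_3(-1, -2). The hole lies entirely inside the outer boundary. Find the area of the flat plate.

Outer boundary:
Σ = (6) + (15) + (64) + (80) = 165
Area = |Σ|/2 = 82.5.
Hole:
Apply the surveyor's formula: 2A = Σ (x_i·y_{i+1} − x_{i+1}·y_i), indices taken mod 3.
Σ = (8) + (-12) + (11) = 7
Area = |Σ|/2 = 3.5.
Net area = 82.5 − 3.5 = 79.

79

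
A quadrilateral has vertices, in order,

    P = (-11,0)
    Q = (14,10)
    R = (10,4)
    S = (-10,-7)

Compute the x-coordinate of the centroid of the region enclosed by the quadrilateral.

-77/261

Apply Gauss's area formula. First the cross-terms c_i = x_i·y_{i+1} − x_{i+1}·y_i:
  -110, -44, -30, -77  ⇒  2A = -261, A = -130.5.
Then Σ (x_i + x_{i+1})·c_i = 231, so x̄ = 231 / (6·(-130.5)) = -77/261.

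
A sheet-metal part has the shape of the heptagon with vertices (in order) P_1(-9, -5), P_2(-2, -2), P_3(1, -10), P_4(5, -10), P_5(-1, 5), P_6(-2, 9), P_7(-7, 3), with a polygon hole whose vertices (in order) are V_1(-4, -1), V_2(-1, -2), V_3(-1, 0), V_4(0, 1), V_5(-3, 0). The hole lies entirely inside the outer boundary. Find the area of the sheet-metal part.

Outer boundary:
P_1→P_2: (-9)(-2) − (-2)(-5) = 8
P_2→P_3: (-2)(-10) − (1)(-2) = 22
P_3→P_4: (1)(-10) − (5)(-10) = 40
P_4→P_5: (5)(5) − (-1)(-10) = 15
P_5→P_6: (-1)(9) − (-2)(5) = 1
P_6→P_7: (-2)(3) − (-7)(9) = 57
P_7→P_1: (-7)(-5) − (-9)(3) = 62
Σ = 205
Area = |Σ|/2 = 102.5.
Hole:
Apply Gauss's area formula: 2A = Σ (x_i·y_{i+1} − x_{i+1}·y_i), indices taken mod 5.
Σ = (7) + (-2) + (-1) + (3) + (3) = 10
Area = |Σ|/2 = 5.
Net area = 102.5 − 5 = 97.5.

97.5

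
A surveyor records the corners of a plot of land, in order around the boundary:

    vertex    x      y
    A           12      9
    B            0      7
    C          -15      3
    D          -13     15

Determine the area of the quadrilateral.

147

Apply the shoelace (surveyor's) formula: 2A = Σ (x_i·y_{i+1} − x_{i+1}·y_i), indices taken mod 4.
Σ = (84) + (105) + (-186) + (-297) = -294
Area = |Σ|/2 = 147.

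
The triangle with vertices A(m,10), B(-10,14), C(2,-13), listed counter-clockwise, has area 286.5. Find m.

13

The doubled signed area Σ (x_i y_{i+1} − x_{i+1} y_i) is linear in m.
With m=0 it equals 222; the coefficient of m is 27 (from the two edges through A).
So 27·m + 222 = 2·286.5 = 573 ⇒ m = 13.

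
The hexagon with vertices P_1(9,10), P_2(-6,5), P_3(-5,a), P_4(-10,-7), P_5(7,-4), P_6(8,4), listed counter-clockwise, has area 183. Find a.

2

Write out the shoelace sum; only the two edges meeting at P_3 involve a:
2·Area = [((-6)·a − (-5)·5) + ((-5)·(-7) − (-10)·a)] + 298
       = 4·a + 358 = 366
⇒ a = 2.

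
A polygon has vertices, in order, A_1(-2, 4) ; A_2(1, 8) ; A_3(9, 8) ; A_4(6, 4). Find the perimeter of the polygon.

26

|A_1A_2| = √((3)² + (4)²) = √25 = 5
|A_2A_3| = √((8)² + (0)²) = √64 = 8
|A_3A_4| = √((-3)² + (-4)²) = √25 = 5
|A_4A_1| = √((-8)² + (0)²) = √64 = 8
Perimeter = 5 + 8 + 5 + 8 = 26.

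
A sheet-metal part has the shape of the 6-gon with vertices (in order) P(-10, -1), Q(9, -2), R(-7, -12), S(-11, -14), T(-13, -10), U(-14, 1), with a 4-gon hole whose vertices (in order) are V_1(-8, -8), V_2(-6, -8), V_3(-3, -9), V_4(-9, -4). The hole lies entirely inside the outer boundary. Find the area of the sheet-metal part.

Outer boundary:
P→Q: (-10)(-2) − (9)(-1) = 29
Q→R: (9)(-12) − (-7)(-2) = -122
R→S: (-7)(-14) − (-11)(-12) = -34
S→T: (-11)(-10) − (-13)(-14) = -72
T→U: (-13)(1) − (-14)(-10) = -153
U→P: (-14)(-1) − (-10)(1) = 24
Σ = -328
Area = |Σ|/2 = 164.
Hole:
Σ = (16) + (30) + (-69) + (40) = 17
Area = |Σ|/2 = 8.5.
Net area = 164 − 8.5 = 155.5.

155.5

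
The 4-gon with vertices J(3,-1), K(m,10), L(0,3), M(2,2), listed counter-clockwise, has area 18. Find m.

Write out the shoelace sum; only the two edges meeting at K involve m:
2·Area = [(3·10 − m·(-1)) + (m·3 − 0·10)] + -14
       = 4·m + 16 = 36
⇒ m = 5.

5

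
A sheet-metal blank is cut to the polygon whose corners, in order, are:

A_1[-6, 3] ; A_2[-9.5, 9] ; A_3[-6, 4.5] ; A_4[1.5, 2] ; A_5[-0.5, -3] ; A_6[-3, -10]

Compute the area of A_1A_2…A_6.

Cross-terms: -25.5, 11.25, -18.75, -3.5, -4, -69  ⇒  Σ = -109.5
Area = |Σ|/2 = 54.75.

54.75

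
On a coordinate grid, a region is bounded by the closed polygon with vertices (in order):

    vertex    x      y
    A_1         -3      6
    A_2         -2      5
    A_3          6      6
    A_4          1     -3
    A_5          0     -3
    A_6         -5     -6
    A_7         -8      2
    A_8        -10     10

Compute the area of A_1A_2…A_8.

117.5

Apply the shoelace (surveyor's) formula: 2A = Σ (x_i·y_{i+1} − x_{i+1}·y_i), indices taken mod 8.
Σ = (-3) + (-42) + (-24) + (-3) + (-15) + (-58) + (-60) + (-30) = -235
Area = |Σ|/2 = 117.5.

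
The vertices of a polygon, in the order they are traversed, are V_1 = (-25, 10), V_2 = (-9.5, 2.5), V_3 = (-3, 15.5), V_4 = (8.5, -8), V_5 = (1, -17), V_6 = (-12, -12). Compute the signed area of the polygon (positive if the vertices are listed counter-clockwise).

Cross-terms: 32.5, -139.75, -107.75, -136.5, -216, -420  ⇒  Σ = -987.5
Signed area = Σ/2 = -493.75 (negative ⇒ clockwise traversal).

-493.75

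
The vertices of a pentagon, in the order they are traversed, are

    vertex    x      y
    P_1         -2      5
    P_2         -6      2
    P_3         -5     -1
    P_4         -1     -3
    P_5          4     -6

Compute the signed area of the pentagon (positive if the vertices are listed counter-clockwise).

41

Apply Gauss's area formula: 2A = Σ (x_i·y_{i+1} − x_{i+1}·y_i), indices taken mod 5.
P_1→P_2: (-2)(2) − (-6)(5) = 26
P_2→P_3: (-6)(-1) − (-5)(2) = 16
P_3→P_4: (-5)(-3) − (-1)(-1) = 14
P_4→P_5: (-1)(-6) − (4)(-3) = 18
P_5→P_1: (4)(5) − (-2)(-6) = 8
Σ = 82
Signed area = Σ/2 = 41 (positive ⇒ counter-clockwise traversal).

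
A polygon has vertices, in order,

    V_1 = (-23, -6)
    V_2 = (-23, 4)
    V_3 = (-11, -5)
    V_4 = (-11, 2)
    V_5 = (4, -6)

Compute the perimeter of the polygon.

76

|V_1V_2| = √((0)² + (10)²) = √100 = 10
|V_2V_3| = √((12)² + (-9)²) = √225 = 15
|V_3V_4| = √((0)² + (7)²) = √49 = 7
|V_4V_5| = √((15)² + (-8)²) = √289 = 17
|V_5V_1| = √((-27)² + (0)²) = √729 = 27
Perimeter = 10 + 15 + 7 + 17 + 27 = 76.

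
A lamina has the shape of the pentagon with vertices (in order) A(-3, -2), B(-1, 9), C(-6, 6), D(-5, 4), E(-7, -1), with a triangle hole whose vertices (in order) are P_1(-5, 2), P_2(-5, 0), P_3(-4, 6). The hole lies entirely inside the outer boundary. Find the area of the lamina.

Outer boundary:
Apply the shoelace formula: 2A = Σ (x_i·y_{i+1} − x_{i+1}·y_i), indices taken mod 5.
Σ = (-29) + (48) + (6) + (33) + (11) = 69
Area = |Σ|/2 = 34.5.
Hole:
Apply Gauss's area formula: 2A = Σ (x_i·y_{i+1} − x_{i+1}·y_i), indices taken mod 3.
Σ = (10) + (-30) + (22) = 2
Area = |Σ|/2 = 1.
Net area = 34.5 − 1 = 33.5.

33.5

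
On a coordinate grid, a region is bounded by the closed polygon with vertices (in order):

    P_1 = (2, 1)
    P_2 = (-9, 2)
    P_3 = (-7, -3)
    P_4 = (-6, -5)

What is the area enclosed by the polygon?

Σ = (13) + (41) + (17) + (4) = 75
Area = |Σ|/2 = 37.5.

37.5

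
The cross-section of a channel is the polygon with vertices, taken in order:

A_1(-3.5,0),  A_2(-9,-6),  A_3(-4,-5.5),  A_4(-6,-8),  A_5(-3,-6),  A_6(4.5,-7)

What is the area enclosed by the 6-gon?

Apply the shoelace (surveyor's) formula: 2A = Σ (x_i·y_{i+1} − x_{i+1}·y_i), indices taken mod 6.
Cross-terms: 21, 25.5, -1, 12, 48, -24.5  ⇒  Σ = 81
Area = |Σ|/2 = 40.5.

40.5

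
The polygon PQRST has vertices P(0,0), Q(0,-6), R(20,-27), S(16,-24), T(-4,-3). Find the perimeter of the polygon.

74

|PQ| = √((0)² + (-6)²) = √36 = 6
|QR| = √((20)² + (-21)²) = √841 = 29
|RS| = √((-4)² + (3)²) = √25 = 5
|ST| = √((-20)² + (21)²) = √841 = 29
|TP| = √((4)² + (3)²) = √25 = 5
Perimeter = 6 + 29 + 5 + 29 + 5 = 74.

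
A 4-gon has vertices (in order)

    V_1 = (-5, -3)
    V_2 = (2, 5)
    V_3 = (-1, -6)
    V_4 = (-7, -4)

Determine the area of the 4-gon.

Apply the shoelace formula: 2A = Σ (x_i·y_{i+1} − x_{i+1}·y_i), indices taken mod 4.
Σ = (-19) + (-7) + (-38) + (1) = -63
Area = |Σ|/2 = 31.5.

31.5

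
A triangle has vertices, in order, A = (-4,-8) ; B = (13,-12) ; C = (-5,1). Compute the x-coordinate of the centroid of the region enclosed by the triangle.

4/3

Apply the shoelace (surveyor's) formula. First the cross-terms c_i = x_i·y_{i+1} − x_{i+1}·y_i:
  152, -47, 44  ⇒  2A = 149, A = 74.5.
Then Σ (x_i + x_{i+1})·c_i = 596, so x̄ = 596 / (6·74.5) = 4/3.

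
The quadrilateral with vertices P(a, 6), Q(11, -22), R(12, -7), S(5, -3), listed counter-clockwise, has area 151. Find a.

-8

The doubled signed area Σ (x_i y_{i+1} − x_{i+1} y_i) is linear in a.
With a=0 it equals 150; the coefficient of a is -19 (from the two edges through P).
So -19·a + 150 = 2·151 = 302 ⇒ a = -8.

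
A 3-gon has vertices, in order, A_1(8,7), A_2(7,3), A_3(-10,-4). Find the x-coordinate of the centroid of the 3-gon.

5/3

Apply the shoelace (surveyor's) formula. First the cross-terms c_i = x_i·y_{i+1} − x_{i+1}·y_i:
  -25, 2, -38  ⇒  2A = -61, A = -30.5.
Then Σ (x_i + x_{i+1})·c_i = -305, so x̄ = -305 / (6·(-30.5)) = 5/3.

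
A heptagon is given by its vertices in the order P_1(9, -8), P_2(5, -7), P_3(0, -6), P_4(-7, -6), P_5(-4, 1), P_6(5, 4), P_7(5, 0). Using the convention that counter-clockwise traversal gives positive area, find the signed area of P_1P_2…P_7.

-103.5

Apply the shoelace formula: 2A = Σ (x_i·y_{i+1} − x_{i+1}·y_i), indices taken mod 7.
Cross-terms: -23, -30, -42, -31, -21, -20, -40  ⇒  Σ = -207
Signed area = Σ/2 = -103.5 (negative ⇒ clockwise traversal).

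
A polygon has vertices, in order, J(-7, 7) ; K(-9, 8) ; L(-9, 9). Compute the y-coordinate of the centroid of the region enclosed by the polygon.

8

Apply the surveyor's formula. First the cross-terms c_i = x_i·y_{i+1} − x_{i+1}·y_i:
  7, -9, 0  ⇒  2A = -2, A = -1.
Then Σ (y_i + y_{i+1})·c_i = -48, so ȳ = -48 / (6·(-1)) = 8.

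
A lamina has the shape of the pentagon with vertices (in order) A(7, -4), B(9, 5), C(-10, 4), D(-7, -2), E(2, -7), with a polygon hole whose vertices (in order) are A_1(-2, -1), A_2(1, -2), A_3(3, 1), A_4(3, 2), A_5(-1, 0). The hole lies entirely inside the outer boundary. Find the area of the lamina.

140.5

Outer boundary:
Apply the surveyor's formula: 2A = Σ (x_i·y_{i+1} − x_{i+1}·y_i), indices taken mod 5.
Σ = (71) + (86) + (48) + (53) + (41) = 299
Area = |Σ|/2 = 149.5.
Hole:
Σ = (5) + (7) + (3) + (2) + (1) = 18
Area = |Σ|/2 = 9.
Net area = 149.5 − 9 = 140.5.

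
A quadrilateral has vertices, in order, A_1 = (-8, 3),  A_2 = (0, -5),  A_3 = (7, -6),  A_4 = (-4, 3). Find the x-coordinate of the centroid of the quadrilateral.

-19/21

Apply the shoelace (surveyor's) formula. First the cross-terms c_i = x_i·y_{i+1} − x_{i+1}·y_i:
  40, 35, -3, 12  ⇒  2A = 84, A = 42.
Then Σ (x_i + x_{i+1})·c_i = -228, so x̄ = -228 / (6·42) = -19/21.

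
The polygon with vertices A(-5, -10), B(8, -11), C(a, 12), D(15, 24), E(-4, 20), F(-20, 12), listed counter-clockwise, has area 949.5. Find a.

24

Write out the shoelace sum; only the two edges meeting at C involve a:
2·Area = [(8·12 − a·(-11)) + (a·24 − 15·12)] + 1143
       = 35·a + 1059 = 1899
⇒ a = 24.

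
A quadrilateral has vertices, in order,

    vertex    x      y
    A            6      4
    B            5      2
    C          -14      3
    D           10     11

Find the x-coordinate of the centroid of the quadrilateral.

Apply Gauss's area formula. First the cross-terms c_i = x_i·y_{i+1} − x_{i+1}·y_i:
  -8, 43, -184, -26  ⇒  2A = -175, A = -87.5.
Then Σ (x_i + x_{i+1})·c_i = -155, so x̄ = -155 / (6·(-87.5)) = 31/105.

31/105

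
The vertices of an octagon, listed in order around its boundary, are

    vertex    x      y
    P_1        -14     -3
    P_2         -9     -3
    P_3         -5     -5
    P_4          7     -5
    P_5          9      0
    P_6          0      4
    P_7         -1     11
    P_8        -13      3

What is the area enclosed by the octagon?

205.5

Apply the surveyor's formula: 2A = Σ (x_i·y_{i+1} − x_{i+1}·y_i), indices taken mod 8.
Cross-terms: 15, 30, 60, 45, 36, 4, 140, 81  ⇒  Σ = 411
Area = |Σ|/2 = 205.5.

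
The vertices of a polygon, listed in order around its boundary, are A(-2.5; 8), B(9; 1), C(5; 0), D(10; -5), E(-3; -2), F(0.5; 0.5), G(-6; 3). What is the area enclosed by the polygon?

88

Cross-terms: -74.5, -5, -25, -35, -0.5, 4.5, -40.5  ⇒  Σ = -176
Area = |Σ|/2 = 88.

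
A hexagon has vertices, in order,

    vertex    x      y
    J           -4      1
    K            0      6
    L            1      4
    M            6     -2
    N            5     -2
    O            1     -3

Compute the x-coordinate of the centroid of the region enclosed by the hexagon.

Apply the shoelace (surveyor's) formula. First the cross-terms c_i = x_i·y_{i+1} − x_{i+1}·y_i:
  -24, -6, -26, -2, -13, -11  ⇒  2A = -82, A = -41.
Then Σ (x_i + x_{i+1})·c_i = -159, so x̄ = -159 / (6·(-41)) = 53/82.

53/82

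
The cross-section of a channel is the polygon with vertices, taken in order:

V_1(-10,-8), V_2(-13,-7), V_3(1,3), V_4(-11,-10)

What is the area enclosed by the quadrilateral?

27.5

Apply the shoelace formula: 2A = Σ (x_i·y_{i+1} − x_{i+1}·y_i), indices taken mod 4.
V_1→V_2: (-10)(-7) − (-13)(-8) = -34
V_2→V_3: (-13)(3) − (1)(-7) = -32
V_3→V_4: (1)(-10) − (-11)(3) = 23
V_4→V_1: (-11)(-8) − (-10)(-10) = -12
Σ = -55
Area = |Σ|/2 = 27.5.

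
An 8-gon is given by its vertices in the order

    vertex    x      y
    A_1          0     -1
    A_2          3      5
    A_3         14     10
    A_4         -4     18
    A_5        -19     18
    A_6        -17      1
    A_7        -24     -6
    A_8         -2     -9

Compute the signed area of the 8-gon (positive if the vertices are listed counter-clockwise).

572

Apply the surveyor's formula: 2A = Σ (x_i·y_{i+1} − x_{i+1}·y_i), indices taken mod 8.
A_1→A_2: (0)(5) − (3)(-1) = 3
A_2→A_3: (3)(10) − (14)(5) = -40
A_3→A_4: (14)(18) − (-4)(10) = 292
A_4→A_5: (-4)(18) − (-19)(18) = 270
A_5→A_6: (-19)(1) − (-17)(18) = 287
A_6→A_7: (-17)(-6) − (-24)(1) = 126
A_7→A_8: (-24)(-9) − (-2)(-6) = 204
A_8→A_1: (-2)(-1) − (0)(-9) = 2
Σ = 1144
Signed area = Σ/2 = 572 (positive ⇒ counter-clockwise traversal).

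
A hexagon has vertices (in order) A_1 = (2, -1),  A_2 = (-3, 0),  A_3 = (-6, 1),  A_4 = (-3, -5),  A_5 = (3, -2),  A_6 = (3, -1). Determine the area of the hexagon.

25

Apply the shoelace formula: 2A = Σ (x_i·y_{i+1} − x_{i+1}·y_i), indices taken mod 6.
Cross-terms: -3, -3, 33, 21, 3, -1  ⇒  Σ = 50
Area = |Σ|/2 = 25.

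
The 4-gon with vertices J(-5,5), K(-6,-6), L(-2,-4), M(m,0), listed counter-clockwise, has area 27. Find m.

Write out the shoelace sum; only the two edges meeting at M involve m:
2·Area = [((-2)·0 − m·(-4)) + (m·5 − (-5)·0)] + 72
       = 9·m + 72 = 54
⇒ m = -2.

-2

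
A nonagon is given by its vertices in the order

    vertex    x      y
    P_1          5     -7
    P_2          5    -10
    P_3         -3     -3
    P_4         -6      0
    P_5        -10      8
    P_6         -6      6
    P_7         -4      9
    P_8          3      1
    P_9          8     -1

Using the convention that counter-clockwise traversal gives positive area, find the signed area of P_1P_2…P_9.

Apply the shoelace (surveyor's) formula: 2A = Σ (x_i·y_{i+1} − x_{i+1}·y_i), indices taken mod 9.
Cross-terms: -15, -45, -18, -48, -12, -30, -31, -11, -51  ⇒  Σ = -261
Signed area = Σ/2 = -130.5 (negative ⇒ clockwise traversal).

-130.5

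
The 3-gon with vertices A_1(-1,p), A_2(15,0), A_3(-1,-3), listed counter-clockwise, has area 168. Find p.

-24

Write out the shoelace sum; only the two edges meeting at A_1 involve p:
2·Area = [((-1)·p − (-1)·(-3)) + ((-1)·0 − 15·p)] + -45
       = -16·p + -48 = 336
⇒ p = -24.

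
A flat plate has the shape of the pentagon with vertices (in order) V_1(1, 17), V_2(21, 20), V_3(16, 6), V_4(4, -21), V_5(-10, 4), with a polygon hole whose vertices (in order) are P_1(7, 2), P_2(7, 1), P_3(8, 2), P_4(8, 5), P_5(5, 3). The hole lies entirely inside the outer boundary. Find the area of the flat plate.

624

Outer boundary:
Apply the shoelace (surveyor's) formula: 2A = Σ (x_i·y_{i+1} − x_{i+1}·y_i), indices taken mod 5.
Cross-terms: -337, -194, -360, -194, -174  ⇒  Σ = -1259
Area = |Σ|/2 = 629.5.
Hole:
Apply Gauss's area formula: 2A = Σ (x_i·y_{i+1} − x_{i+1}·y_i), indices taken mod 5.
Cross-terms: -7, 6, 24, -1, -11  ⇒  Σ = 11
Area = |Σ|/2 = 5.5.
Net area = 629.5 − 5.5 = 624.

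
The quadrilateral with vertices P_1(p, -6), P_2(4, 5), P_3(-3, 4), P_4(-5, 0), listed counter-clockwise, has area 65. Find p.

The doubled signed area Σ (x_i y_{i+1} − x_{i+1} y_i) is linear in p.
With p=0 it equals 105; the coefficient of p is 5 (from the two edges through P_1).
So 5·p + 105 = 2·65 = 130 ⇒ p = 5.

5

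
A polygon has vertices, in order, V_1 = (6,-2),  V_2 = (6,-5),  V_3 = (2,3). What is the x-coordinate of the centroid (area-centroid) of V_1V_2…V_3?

Apply the surveyor's formula. First the cross-terms c_i = x_i·y_{i+1} − x_{i+1}·y_i:
  -18, 28, -22  ⇒  2A = -12, A = -6.
Then Σ (x_i + x_{i+1})·c_i = -168, so x̄ = -168 / (6·(-6)) = 14/3.

14/3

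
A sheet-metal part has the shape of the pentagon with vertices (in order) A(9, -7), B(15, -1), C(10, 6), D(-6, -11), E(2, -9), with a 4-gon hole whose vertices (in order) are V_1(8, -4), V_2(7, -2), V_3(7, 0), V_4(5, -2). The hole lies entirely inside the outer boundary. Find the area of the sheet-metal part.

128.5

Outer boundary:
Σ = (96) + (100) + (-74) + (76) + (67) = 265
Area = |Σ|/2 = 132.5.
Hole:
Apply the shoelace (surveyor's) formula: 2A = Σ (x_i·y_{i+1} − x_{i+1}·y_i), indices taken mod 4.
Cross-terms: 12, 14, -14, -4  ⇒  Σ = 8
Area = |Σ|/2 = 4.
Net area = 132.5 − 4 = 128.5.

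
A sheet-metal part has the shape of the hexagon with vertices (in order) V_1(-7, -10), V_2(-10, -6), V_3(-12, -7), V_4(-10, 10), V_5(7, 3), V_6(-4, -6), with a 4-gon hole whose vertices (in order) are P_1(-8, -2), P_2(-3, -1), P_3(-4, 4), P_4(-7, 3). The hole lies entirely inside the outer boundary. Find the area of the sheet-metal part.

Outer boundary:
V_1→V_2: (-7)(-6) − (-10)(-10) = -58
V_2→V_3: (-10)(-7) − (-12)(-6) = -2
V_3→V_4: (-12)(10) − (-10)(-7) = -190
V_4→V_5: (-10)(3) − (7)(10) = -100
V_5→V_6: (7)(-6) − (-4)(3) = -30
V_6→V_1: (-4)(-10) − (-7)(-6) = -2
Σ = -382
Area = |Σ|/2 = 191.
Hole:
Σ = (2) + (-16) + (16) + (38) = 40
Area = |Σ|/2 = 20.
Net area = 191 − 20 = 171.

171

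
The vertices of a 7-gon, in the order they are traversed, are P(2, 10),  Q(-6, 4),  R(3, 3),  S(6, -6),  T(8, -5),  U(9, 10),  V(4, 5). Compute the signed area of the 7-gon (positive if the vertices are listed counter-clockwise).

Σ = (68) + (-30) + (-36) + (18) + (125) + (5) + (30) = 180
Signed area = Σ/2 = 90 (positive ⇒ counter-clockwise traversal).

90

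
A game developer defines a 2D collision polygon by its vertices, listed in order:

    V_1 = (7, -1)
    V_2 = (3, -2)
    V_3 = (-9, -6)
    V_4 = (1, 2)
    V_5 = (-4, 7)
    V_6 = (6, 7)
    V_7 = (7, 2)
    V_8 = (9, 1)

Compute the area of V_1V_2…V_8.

89

Apply Gauss's area formula: 2A = Σ (x_i·y_{i+1} − x_{i+1}·y_i), indices taken mod 8.
Σ = (-11) + (-36) + (-12) + (15) + (-70) + (-37) + (-11) + (-16) = -178
Area = |Σ|/2 = 89.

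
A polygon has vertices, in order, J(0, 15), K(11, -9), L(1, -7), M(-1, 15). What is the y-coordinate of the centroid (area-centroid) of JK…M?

Apply the surveyor's formula. First the cross-terms c_i = x_i·y_{i+1} − x_{i+1}·y_i:
  -165, -68, 8, -15  ⇒  2A = -240, A = -120.
Then Σ (y_i + y_{i+1})·c_i = -288, so ȳ = -288 / (6·(-120)) = 0.4.

0.4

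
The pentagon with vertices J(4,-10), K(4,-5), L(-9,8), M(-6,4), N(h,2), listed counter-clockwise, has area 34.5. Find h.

The doubled signed area Σ (x_i y_{i+1} − x_{i+1} y_i) is linear in h.
With h=0 it equals -1; the coefficient of h is -14 (from the two edges through N).
So -14·h + -1 = 2·34.5 = 69 ⇒ h = -5.

-5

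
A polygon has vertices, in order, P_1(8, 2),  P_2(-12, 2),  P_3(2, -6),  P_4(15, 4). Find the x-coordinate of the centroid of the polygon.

65/51

Apply Gauss's area formula. First the cross-terms c_i = x_i·y_{i+1} − x_{i+1}·y_i:
  40, 68, 98, -2  ⇒  2A = 204, A = 102.
Then Σ (x_i + x_{i+1})·c_i = 780, so x̄ = 780 / (6·102) = 65/51.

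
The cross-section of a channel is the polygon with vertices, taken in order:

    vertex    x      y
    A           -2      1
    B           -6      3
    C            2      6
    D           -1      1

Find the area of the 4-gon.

Σ = (0) + (-42) + (8) + (1) = -33
Area = |Σ|/2 = 16.5.

16.5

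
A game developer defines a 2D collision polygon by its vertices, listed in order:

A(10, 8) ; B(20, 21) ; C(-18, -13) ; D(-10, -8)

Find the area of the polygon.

91

A→B: (10)(21) − (20)(8) = 50
B→C: (20)(-13) − (-18)(21) = 118
C→D: (-18)(-8) − (-10)(-13) = 14
D→A: (-10)(8) − (10)(-8) = 0
Σ = 182
Area = |Σ|/2 = 91.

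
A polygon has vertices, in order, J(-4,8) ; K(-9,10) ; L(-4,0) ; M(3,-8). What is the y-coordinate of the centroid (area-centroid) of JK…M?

2.5

Apply Gauss's area formula. First the cross-terms c_i = x_i·y_{i+1} − x_{i+1}·y_i:
  32, 40, 32, -8  ⇒  2A = 96, A = 48.
Then Σ (y_i + y_{i+1})·c_i = 720, so ȳ = 720 / (6·48) = 2.5.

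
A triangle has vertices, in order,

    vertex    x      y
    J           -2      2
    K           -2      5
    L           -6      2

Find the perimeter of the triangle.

12

|JK| = √((0)² + (3)²) = √9 = 3
|KL| = √((-4)² + (-3)²) = √25 = 5
|LJ| = √((4)² + (0)²) = √16 = 4
Perimeter = 3 + 5 + 4 = 12.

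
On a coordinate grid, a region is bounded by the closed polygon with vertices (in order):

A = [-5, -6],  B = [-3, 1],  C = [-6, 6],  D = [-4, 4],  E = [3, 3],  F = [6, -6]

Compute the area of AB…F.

80.5

Cross-terms: -23, -12, 0, -24, -36, -66  ⇒  Σ = -161
Area = |Σ|/2 = 80.5.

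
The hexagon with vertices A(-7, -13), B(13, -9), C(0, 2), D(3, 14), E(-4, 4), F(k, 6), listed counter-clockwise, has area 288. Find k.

-14

The doubled signed area Σ (x_i y_{i+1} − x_{i+1} y_i) is linear in k.
With k=0 it equals 338; the coefficient of k is -17 (from the two edges through F).
So -17·k + 338 = 2·288 = 576 ⇒ k = -14.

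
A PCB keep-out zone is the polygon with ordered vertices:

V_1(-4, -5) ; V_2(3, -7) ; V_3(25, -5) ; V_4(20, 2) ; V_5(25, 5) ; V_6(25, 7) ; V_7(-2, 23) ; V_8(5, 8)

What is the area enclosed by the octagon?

459

Σ = (43) + (160) + (150) + (50) + (50) + (589) + (-131) + (7) = 918
Area = |Σ|/2 = 459.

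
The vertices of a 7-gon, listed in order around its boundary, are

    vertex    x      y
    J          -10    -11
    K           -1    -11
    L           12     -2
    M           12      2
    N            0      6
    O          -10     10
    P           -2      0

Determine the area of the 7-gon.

Apply the shoelace (surveyor's) formula: 2A = Σ (x_i·y_{i+1} − x_{i+1}·y_i), indices taken mod 7.
J→K: (-10)(-11) − (-1)(-11) = 99
K→L: (-1)(-2) − (12)(-11) = 134
L→M: (12)(2) − (12)(-2) = 48
M→N: (12)(6) − (0)(2) = 72
N→O: (0)(10) − (-10)(6) = 60
O→P: (-10)(0) − (-2)(10) = 20
P→J: (-2)(-11) − (-10)(0) = 22
Σ = 455
Area = |Σ|/2 = 227.5.

227.5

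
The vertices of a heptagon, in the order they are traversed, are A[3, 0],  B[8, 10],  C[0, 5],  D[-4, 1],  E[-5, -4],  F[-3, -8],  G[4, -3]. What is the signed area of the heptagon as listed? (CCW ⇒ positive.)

A→B: (3)(10) − (8)(0) = 30
B→C: (8)(5) − (0)(10) = 40
C→D: (0)(1) − (-4)(5) = 20
D→E: (-4)(-4) − (-5)(1) = 21
E→F: (-5)(-8) − (-3)(-4) = 28
F→G: (-3)(-3) − (4)(-8) = 41
G→A: (4)(0) − (3)(-3) = 9
Σ = 189
Signed area = Σ/2 = 94.5 (positive ⇒ counter-clockwise traversal).

94.5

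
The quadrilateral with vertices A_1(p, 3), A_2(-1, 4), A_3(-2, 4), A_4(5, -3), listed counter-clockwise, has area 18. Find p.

4

Write out the shoelace sum; only the two edges meeting at A_1 involve p:
2·Area = [(5·3 − p·(-3)) + (p·4 − (-1)·3)] + -10
       = 7·p + 8 = 36
⇒ p = 4.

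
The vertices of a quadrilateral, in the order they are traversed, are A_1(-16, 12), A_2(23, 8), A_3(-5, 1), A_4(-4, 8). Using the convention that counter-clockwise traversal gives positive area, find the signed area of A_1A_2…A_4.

-148.5

A_1→A_2: (-16)(8) − (23)(12) = -404
A_2→A_3: (23)(1) − (-5)(8) = 63
A_3→A_4: (-5)(8) − (-4)(1) = -36
A_4→A_1: (-4)(12) − (-16)(8) = 80
Σ = -297
Signed area = Σ/2 = -148.5 (negative ⇒ clockwise traversal).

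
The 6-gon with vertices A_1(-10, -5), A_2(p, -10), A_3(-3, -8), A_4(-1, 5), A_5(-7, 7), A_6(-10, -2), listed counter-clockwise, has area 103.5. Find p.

-6

The doubled signed area Σ (x_i y_{i+1} − x_{i+1} y_i) is linear in p.
With p=0 it equals 189; the coefficient of p is -3 (from the two edges through A_2).
So -3·p + 189 = 2·103.5 = 207 ⇒ p = -6.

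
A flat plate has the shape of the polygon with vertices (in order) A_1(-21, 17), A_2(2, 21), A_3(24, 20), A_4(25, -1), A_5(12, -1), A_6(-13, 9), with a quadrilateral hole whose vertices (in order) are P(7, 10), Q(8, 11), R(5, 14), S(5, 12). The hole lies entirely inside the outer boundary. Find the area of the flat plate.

701.5

Outer boundary:
Apply Gauss's area formula: 2A = Σ (x_i·y_{i+1} − x_{i+1}·y_i), indices taken mod 6.
Σ = (-475) + (-464) + (-524) + (-13) + (95) + (-32) = -1413
Area = |Σ|/2 = 706.5.
Hole:
Σ = (-3) + (57) + (-10) + (-34) = 10
Area = |Σ|/2 = 5.
Net area = 706.5 − 5 = 701.5.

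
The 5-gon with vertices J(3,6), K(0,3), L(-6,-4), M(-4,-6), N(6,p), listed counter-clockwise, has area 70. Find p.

The doubled signed area Σ (x_i y_{i+1} − x_{i+1} y_i) is linear in p.
With p=0 it equals 119; the coefficient of p is -7 (from the two edges through N).
So -7·p + 119 = 2·70 = 140 ⇒ p = -3.

-3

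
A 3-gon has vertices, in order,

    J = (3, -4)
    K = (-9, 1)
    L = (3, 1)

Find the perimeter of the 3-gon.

30

|JK| = √((-12)² + (5)²) = √169 = 13
|KL| = √((12)² + (0)²) = √144 = 12
|LJ| = √((0)² + (-5)²) = √25 = 5
Perimeter = 13 + 12 + 5 = 30.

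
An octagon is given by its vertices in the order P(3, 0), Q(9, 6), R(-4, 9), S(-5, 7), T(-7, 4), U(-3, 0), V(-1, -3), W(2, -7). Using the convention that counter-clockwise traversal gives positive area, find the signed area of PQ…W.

112

Apply the shoelace formula: 2A = Σ (x_i·y_{i+1} − x_{i+1}·y_i), indices taken mod 8.
Σ = (18) + (105) + (17) + (29) + (12) + (9) + (13) + (21) = 224
Signed area = Σ/2 = 112 (positive ⇒ counter-clockwise traversal).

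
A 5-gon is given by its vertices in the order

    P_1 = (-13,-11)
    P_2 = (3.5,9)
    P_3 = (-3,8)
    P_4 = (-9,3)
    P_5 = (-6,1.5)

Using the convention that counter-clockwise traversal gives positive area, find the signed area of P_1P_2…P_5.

Apply Gauss's area formula: 2A = Σ (x_i·y_{i+1} − x_{i+1}·y_i), indices taken mod 5.
Σ = (-78.5) + (55) + (63) + (4.5) + (85.5) = 129.5
Signed area = Σ/2 = 64.75 (positive ⇒ counter-clockwise traversal).

64.75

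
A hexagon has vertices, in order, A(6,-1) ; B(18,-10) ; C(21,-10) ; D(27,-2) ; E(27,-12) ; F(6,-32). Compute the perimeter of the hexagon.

|AB| = √((12)² + (-9)²) = √225 = 15
|BC| = √((3)² + (0)²) = √9 = 3
|CD| = √((6)² + (8)²) = √100 = 10
|DE| = √((0)² + (-10)²) = √100 = 10
|EF| = √((-21)² + (-20)²) = √841 = 29
|FA| = √((0)² + (31)²) = √961 = 31
Perimeter = 15 + 3 + 10 + 10 + 29 + 31 = 98.

98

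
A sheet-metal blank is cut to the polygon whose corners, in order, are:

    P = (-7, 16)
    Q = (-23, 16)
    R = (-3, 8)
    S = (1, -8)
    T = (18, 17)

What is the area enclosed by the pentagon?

Apply the shoelace (surveyor's) formula: 2A = Σ (x_i·y_{i+1} − x_{i+1}·y_i), indices taken mod 5.
P→Q: (-7)(16) − (-23)(16) = 256
Q→R: (-23)(8) − (-3)(16) = -136
R→S: (-3)(-8) − (1)(8) = 16
S→T: (1)(17) − (18)(-8) = 161
T→P: (18)(16) − (-7)(17) = 407
Σ = 704
Area = |Σ|/2 = 352.

352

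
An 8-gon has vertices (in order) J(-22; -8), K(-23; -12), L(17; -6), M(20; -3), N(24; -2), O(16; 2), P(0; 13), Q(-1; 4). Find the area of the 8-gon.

Apply the shoelace (surveyor's) formula: 2A = Σ (x_i·y_{i+1} − x_{i+1}·y_i), indices taken mod 8.
Σ = (80) + (342) + (69) + (32) + (80) + (208) + (13) + (96) = 920
Area = |Σ|/2 = 460.

460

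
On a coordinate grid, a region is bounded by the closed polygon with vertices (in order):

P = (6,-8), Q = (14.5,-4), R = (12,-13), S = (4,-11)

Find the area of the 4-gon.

47.25

Σ = (92) + (-140.5) + (-80) + (34) = -94.5
Area = |Σ|/2 = 47.25.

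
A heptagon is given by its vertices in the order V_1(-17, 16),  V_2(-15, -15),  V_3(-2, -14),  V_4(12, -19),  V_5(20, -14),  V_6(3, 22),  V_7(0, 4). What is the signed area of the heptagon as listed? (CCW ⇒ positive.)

Apply the shoelace formula: 2A = Σ (x_i·y_{i+1} − x_{i+1}·y_i), indices taken mod 7.
Cross-terms: 495, 180, 206, 212, 482, 12, 68  ⇒  Σ = 1655
Signed area = Σ/2 = 827.5 (positive ⇒ counter-clockwise traversal).

827.5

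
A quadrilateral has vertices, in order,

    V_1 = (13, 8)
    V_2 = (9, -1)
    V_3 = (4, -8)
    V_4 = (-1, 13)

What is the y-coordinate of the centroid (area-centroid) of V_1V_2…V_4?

580/143

Apply the shoelace (surveyor's) formula. First the cross-terms c_i = x_i·y_{i+1} − x_{i+1}·y_i:
  -85, -68, 44, -177  ⇒  2A = -286, A = -143.
Then Σ (y_i + y_{i+1})·c_i = -3480, so ȳ = -3480 / (6·(-143)) = 580/143.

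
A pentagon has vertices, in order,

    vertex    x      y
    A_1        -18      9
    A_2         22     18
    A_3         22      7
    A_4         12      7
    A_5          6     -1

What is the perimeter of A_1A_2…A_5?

98

|A_1A_2| = √((40)² + (9)²) = √1681 = 41
|A_2A_3| = √((0)² + (-11)²) = √121 = 11
|A_3A_4| = √((-10)² + (0)²) = √100 = 10
|A_4A_5| = √((-6)² + (-8)²) = √100 = 10
|A_5A_1| = √((-24)² + (10)²) = √676 = 26
Perimeter = 41 + 11 + 10 + 10 + 26 = 98.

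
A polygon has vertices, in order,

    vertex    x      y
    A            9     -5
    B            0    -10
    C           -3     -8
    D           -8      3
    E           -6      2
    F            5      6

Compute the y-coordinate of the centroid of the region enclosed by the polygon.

Apply the shoelace (surveyor's) formula. First the cross-terms c_i = x_i·y_{i+1} − x_{i+1}·y_i:
  -90, -30, -73, 2, -46, -79  ⇒  2A = -316, A = -158.
Then Σ (y_i + y_{i+1})·c_i = 1818, so ȳ = 1818 / (6·(-158)) = -303/158.

-303/158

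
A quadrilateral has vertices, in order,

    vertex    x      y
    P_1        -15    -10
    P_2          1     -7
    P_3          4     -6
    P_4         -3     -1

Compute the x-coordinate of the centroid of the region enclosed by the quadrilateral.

Apply Gauss's area formula. First the cross-terms c_i = x_i·y_{i+1} − x_{i+1}·y_i:
  115, 22, -22, 15  ⇒  2A = 130, A = 65.
Then Σ (x_i + x_{i+1})·c_i = -1792, so x̄ = -1792 / (6·65) = -896/195.

-896/195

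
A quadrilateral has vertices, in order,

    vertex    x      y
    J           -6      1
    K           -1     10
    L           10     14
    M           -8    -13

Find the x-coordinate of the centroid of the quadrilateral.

-185/277

Apply the shoelace (surveyor's) formula. First the cross-terms c_i = x_i·y_{i+1} − x_{i+1}·y_i:
  -59, -114, -18, -86  ⇒  2A = -277, A = -138.5.
Then Σ (x_i + x_{i+1})·c_i = 555, so x̄ = 555 / (6·(-138.5)) = -185/277.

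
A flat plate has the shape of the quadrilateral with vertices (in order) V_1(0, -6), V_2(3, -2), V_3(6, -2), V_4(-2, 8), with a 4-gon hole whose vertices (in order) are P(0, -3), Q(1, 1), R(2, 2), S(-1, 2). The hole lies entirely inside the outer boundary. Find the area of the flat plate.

34

Outer boundary:
Σ = (18) + (6) + (44) + (12) = 80
Area = |Σ|/2 = 40.
Hole:
Σ = (3) + (0) + (6) + (3) = 12
Area = |Σ|/2 = 6.
Net area = 40 − 6 = 34.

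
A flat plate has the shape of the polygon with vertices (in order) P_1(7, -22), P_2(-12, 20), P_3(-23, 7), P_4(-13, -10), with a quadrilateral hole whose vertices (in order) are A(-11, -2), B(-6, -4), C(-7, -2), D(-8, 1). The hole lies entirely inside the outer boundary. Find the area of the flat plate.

454.5

Outer boundary:
Σ = (-124) + (376) + (321) + (356) = 929
Area = |Σ|/2 = 464.5.
Hole:
Cross-terms: 32, -16, -23, 27  ⇒  Σ = 20
Area = |Σ|/2 = 10.
Net area = 464.5 − 10 = 454.5.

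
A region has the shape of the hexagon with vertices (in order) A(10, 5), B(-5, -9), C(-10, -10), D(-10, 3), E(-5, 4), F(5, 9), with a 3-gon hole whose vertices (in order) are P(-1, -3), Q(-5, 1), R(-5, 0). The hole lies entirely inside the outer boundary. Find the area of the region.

193

Outer boundary:
Apply the shoelace formula: 2A = Σ (x_i·y_{i+1} − x_{i+1}·y_i), indices taken mod 6.
Cross-terms: -65, -40, -130, -25, -65, -65  ⇒  Σ = -390
Area = |Σ|/2 = 195.
Hole:
Apply Gauss's area formula: 2A = Σ (x_i·y_{i+1} − x_{i+1}·y_i), indices taken mod 3.
Cross-terms: -16, 5, 15  ⇒  Σ = 4
Area = |Σ|/2 = 2.
Net area = 195 − 2 = 193.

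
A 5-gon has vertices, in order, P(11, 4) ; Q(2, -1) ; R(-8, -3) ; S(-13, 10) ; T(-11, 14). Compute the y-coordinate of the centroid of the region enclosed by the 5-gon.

1021/211

Apply the surveyor's formula. First the cross-terms c_i = x_i·y_{i+1} − x_{i+1}·y_i:
  -19, -14, -119, -72, -198  ⇒  2A = -422, A = -211.
Then Σ (y_i + y_{i+1})·c_i = -6126, so ȳ = -6126 / (6·(-211)) = 1021/211.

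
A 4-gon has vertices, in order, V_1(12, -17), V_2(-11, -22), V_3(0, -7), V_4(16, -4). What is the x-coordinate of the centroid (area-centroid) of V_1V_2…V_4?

107/27

Apply Gauss's area formula. First the cross-terms c_i = x_i·y_{i+1} − x_{i+1}·y_i:
  -451, 77, 112, -224  ⇒  2A = -486, A = -243.
Then Σ (x_i + x_{i+1})·c_i = -5778, so x̄ = -5778 / (6·(-243)) = 107/27.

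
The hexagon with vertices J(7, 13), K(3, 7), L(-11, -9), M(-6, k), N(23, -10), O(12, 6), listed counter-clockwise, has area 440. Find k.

-13

The doubled signed area Σ (x_i y_{i+1} − x_{i+1} y_i) is linear in k.
With k=0 it equals 438; the coefficient of k is -34 (from the two edges through M).
So -34·k + 438 = 2·440 = 880 ⇒ k = -13.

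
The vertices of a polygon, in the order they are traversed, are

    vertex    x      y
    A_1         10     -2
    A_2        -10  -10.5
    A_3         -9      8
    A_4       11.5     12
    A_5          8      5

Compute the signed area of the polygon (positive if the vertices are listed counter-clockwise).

-302

Apply the surveyor's formula: 2A = Σ (x_i·y_{i+1} − x_{i+1}·y_i), indices taken mod 5.
Cross-terms: -125, -174.5, -200, -38.5, -66  ⇒  Σ = -604
Signed area = Σ/2 = -302 (negative ⇒ clockwise traversal).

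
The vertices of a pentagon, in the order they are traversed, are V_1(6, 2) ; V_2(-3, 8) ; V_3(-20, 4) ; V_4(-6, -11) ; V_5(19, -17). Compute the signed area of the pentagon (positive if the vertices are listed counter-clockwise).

Cross-terms: 54, 148, 244, 311, 140  ⇒  Σ = 897
Signed area = Σ/2 = 448.5 (positive ⇒ counter-clockwise traversal).

448.5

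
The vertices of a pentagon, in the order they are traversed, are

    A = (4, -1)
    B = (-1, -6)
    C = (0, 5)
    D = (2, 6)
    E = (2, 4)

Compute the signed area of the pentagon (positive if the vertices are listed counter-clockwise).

Apply the shoelace (surveyor's) formula: 2A = Σ (x_i·y_{i+1} − x_{i+1}·y_i), indices taken mod 5.
Σ = (-25) + (-5) + (-10) + (-4) + (-18) = -62
Signed area = Σ/2 = -31 (negative ⇒ clockwise traversal).

-31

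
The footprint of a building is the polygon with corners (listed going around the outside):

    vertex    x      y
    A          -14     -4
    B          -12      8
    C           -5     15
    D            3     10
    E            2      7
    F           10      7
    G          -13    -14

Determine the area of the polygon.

321.5

Σ = (-160) + (-140) + (-95) + (1) + (-56) + (-49) + (-144) = -643
Area = |Σ|/2 = 321.5.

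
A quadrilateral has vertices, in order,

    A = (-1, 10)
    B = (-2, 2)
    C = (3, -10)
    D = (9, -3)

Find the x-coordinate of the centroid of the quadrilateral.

Apply the shoelace formula. First the cross-terms c_i = x_i·y_{i+1} − x_{i+1}·y_i:
  18, 14, 81, 87  ⇒  2A = 200, A = 100.
Then Σ (x_i + x_{i+1})·c_i = 1628, so x̄ = 1628 / (6·100) = 407/150.

407/150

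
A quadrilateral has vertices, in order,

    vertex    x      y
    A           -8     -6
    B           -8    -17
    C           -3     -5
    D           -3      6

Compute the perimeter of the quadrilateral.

|AB| = √((0)² + (-11)²) = √121 = 11
|BC| = √((5)² + (12)²) = √169 = 13
|CD| = √((0)² + (11)²) = √121 = 11
|DA| = √((-5)² + (-12)²) = √169 = 13
Perimeter = 11 + 13 + 11 + 13 = 48.

48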